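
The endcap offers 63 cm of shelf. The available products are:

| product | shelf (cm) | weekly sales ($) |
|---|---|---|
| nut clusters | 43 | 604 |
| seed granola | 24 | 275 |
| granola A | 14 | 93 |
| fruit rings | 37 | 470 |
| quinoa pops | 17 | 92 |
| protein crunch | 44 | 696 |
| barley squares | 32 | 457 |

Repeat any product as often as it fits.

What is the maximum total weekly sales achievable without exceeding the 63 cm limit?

789

Ranking by ratio (weekly sales/cm): protein crunch 15.82, barley squares 14.28, nut clusters 14.05, fruit rings 12.70.
Granola A + protein crunch uses 58 of the 63 cm and totals 789.
That's the maximum — no swap from here does better than 789.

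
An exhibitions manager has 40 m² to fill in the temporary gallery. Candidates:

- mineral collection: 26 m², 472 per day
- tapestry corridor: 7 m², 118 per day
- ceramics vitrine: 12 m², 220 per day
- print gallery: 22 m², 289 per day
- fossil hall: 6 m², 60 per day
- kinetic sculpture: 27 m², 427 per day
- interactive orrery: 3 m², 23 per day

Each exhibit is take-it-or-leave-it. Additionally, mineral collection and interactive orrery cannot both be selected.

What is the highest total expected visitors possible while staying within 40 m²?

692

By expected visitors per m²: ceramics vitrine 18.33, mineral collection 18.15, tapestry corridor 16.86, kinetic sculpture 15.81 lead.
Mineral collection + ceramics vitrine uses 38 of the 40 m² and totals 692.
That's the maximum — no feasible swap from here does better than 692.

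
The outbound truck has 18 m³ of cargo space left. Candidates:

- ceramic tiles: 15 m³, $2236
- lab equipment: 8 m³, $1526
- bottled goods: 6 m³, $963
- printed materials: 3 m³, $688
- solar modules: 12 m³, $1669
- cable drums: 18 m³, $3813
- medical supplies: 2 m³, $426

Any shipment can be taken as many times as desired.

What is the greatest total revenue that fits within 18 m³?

Taking 6×printed materials: 18 m³ used, 4128 in revenue.
Every other selection either busts 18 m³ or fails to beat 4128.

4128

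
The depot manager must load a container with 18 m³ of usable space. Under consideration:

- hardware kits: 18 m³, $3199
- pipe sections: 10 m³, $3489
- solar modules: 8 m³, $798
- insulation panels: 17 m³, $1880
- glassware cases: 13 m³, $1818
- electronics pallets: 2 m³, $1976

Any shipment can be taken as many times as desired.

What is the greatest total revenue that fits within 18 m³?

17784

Density check — electronics pallets 988.00, pipe sections 348.90, hardware kits 177.72 are the best per m³.
Taking 9×electronics pallets: 18 m³ used, 17784 in revenue.
Nothing else within 18 m³ beats 17784.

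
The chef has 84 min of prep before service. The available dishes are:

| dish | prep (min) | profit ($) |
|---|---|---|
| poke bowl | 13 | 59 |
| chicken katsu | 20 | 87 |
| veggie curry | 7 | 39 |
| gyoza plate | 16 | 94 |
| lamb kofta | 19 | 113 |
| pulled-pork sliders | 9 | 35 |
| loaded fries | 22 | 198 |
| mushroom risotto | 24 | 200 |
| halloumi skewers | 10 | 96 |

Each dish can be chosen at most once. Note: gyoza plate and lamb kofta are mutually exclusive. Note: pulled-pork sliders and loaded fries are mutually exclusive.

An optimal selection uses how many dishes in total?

Optimal total is 646.
One optimal bundle: veggie curry + lamb kofta + loaded fries + mushroom risotto + halloumi skewers (82 min).
Any selection reaching 646 contains exactly 5 dishes.

5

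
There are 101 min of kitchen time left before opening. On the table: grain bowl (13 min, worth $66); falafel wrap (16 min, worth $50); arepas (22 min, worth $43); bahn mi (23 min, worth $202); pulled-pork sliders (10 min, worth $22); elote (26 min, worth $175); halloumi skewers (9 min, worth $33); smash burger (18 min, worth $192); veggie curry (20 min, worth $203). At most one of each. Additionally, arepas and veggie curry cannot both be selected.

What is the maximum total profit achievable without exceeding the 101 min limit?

838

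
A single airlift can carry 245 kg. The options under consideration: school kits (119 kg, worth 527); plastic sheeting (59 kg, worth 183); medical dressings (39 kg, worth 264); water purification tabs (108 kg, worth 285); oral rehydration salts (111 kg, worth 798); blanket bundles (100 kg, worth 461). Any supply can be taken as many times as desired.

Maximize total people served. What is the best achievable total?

Taking 2×oral rehydration salts: 222 kg used, 1596 in people served.
The spare 23 kg is too small for any remaining supply, and no exchange beats 1596.

1596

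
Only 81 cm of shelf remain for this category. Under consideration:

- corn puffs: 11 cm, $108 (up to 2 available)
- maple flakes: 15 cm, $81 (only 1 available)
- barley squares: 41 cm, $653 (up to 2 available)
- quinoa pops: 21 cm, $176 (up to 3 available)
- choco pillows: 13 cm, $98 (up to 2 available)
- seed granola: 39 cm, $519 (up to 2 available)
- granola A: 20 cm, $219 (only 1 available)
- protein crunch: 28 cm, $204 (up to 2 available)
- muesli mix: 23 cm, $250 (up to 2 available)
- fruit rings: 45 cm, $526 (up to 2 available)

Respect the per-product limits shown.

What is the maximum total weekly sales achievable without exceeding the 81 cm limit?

The ratio ordering already packs tightly: barley squares + seed granola, 80 cm, 1172.
That's the maximum — no swap from here does better than 1172.

1172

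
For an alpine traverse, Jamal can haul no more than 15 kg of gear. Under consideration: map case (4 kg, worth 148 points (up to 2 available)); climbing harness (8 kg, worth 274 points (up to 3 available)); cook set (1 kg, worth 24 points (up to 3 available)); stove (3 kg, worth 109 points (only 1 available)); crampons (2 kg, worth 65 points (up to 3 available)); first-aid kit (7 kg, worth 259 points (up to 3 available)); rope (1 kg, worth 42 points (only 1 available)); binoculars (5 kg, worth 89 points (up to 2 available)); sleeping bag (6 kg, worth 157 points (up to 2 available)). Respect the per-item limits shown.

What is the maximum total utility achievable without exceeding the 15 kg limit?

560

A density-first pass picks 2×map case + cook set + stove + crampons + rope — 536 at 15 kg.
Reworking the packing: 2×first-aid kit + rope uses 15 kg and improves the total to 560.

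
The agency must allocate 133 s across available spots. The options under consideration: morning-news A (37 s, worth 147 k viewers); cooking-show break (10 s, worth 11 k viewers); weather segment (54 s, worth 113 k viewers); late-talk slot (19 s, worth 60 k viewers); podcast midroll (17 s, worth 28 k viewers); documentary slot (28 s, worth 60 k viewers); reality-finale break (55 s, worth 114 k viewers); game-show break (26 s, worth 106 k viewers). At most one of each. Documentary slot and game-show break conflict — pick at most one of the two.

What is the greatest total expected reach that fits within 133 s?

Best packing: morning-news A + cooking-show break + reality-finale break + game-show break — 128 s, 378 total.
Runner-up morning-news A + cooking-show break + weather segment + game-show break tops out at 377.

378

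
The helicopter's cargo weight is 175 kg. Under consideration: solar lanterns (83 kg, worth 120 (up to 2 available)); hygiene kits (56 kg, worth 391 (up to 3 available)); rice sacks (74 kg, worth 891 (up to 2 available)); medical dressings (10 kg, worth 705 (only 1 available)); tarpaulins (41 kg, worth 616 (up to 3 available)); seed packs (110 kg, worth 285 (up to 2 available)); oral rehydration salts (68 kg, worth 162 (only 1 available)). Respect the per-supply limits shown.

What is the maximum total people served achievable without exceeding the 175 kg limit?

2828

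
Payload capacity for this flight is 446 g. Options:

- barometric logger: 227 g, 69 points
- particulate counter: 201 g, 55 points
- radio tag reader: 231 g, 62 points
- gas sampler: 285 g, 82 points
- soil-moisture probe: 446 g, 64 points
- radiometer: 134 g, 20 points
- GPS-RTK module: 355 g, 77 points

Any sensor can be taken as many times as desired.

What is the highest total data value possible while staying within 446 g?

Density check — barometric logger 0.30, gas sampler 0.29, particulate counter 0.27 are the best per g.
Taking barometric logger + particulate counter: 428 g used, 124 in data value.
That's the maximum — no swap from here does better than 124.

124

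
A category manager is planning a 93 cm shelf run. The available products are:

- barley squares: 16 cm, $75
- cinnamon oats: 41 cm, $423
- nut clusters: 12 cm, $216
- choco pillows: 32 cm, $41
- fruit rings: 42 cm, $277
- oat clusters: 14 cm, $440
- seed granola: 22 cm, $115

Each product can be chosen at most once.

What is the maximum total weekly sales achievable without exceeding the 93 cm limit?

Best packing: cinnamon oats + nut clusters + oat clusters + seed granola — 89 cm, 1194 total.
Every other selection either busts 93 cm or fails to beat 1194.

1194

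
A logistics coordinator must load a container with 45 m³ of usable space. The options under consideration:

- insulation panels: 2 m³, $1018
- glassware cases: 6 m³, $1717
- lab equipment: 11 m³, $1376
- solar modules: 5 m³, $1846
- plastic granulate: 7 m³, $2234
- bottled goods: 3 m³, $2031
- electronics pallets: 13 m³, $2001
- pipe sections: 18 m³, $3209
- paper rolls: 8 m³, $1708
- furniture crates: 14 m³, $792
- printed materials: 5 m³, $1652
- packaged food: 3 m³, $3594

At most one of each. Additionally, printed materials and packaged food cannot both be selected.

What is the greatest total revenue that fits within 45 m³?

15649

Best packing: insulation panels + glassware cases + solar modules + plastic granulate + bottled goods + pipe sections + packaged food — 44 m³, 15649 total.
An exhaustive check of the 4096 subsets confirms 15649.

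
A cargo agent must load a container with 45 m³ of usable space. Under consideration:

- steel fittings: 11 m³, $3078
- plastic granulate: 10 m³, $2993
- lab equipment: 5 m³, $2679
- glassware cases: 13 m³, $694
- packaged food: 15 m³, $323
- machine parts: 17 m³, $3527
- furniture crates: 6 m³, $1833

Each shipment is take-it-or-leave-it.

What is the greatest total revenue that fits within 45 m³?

12277

A density-first pass picks steel fittings + plastic granulate + lab equipment + glassware cases + furniture crates — 11277 at 45 m³.
The 19 m³ tied up in glassware cases and furniture crates is better spent on machine parts — total rises to 12277 (43 m³).
Every other selection either busts 45 m³ or fails to beat 12277.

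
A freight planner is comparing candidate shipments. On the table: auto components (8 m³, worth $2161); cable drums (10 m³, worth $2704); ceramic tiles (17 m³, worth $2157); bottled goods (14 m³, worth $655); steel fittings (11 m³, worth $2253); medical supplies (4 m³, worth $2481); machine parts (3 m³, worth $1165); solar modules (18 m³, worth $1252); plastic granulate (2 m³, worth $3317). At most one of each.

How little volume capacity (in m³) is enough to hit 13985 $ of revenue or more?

38

Look for the lowest-volume combination reaching 13985.
auto components + cable drums + steel fittings + medical supplies + machine parts + plastic granulate reaches 14081 using 38 m³.
No combination under 38 m³ hits 13985.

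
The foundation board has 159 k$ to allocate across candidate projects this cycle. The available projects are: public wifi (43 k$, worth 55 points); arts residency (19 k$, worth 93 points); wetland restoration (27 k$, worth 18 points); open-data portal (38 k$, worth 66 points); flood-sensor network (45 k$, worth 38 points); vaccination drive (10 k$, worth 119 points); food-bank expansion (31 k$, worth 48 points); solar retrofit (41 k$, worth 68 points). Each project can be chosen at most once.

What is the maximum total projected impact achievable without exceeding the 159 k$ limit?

401

Taking the top-ratio projects first gives arts residency + open-data portal + vaccination drive + food-bank expansion + solar retrofit for 394 (139 k$).
Replace food-bank expansion with public wifi: the trade gains 7 net, giving 401 at 151 k$.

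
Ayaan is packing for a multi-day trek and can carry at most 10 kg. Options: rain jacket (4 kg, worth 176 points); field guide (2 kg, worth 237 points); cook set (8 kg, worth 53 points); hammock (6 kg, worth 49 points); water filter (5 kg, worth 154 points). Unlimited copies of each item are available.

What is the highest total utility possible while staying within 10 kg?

1185

Best packing: 5×field guide — 10 kg, 1185 total.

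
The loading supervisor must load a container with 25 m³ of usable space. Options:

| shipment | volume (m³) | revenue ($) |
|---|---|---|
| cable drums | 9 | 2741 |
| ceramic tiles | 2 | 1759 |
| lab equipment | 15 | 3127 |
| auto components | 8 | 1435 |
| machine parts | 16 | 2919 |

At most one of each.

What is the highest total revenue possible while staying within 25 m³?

Density check — ceramic tiles 879.50, cable drums 304.56, lab equipment 208.47, machine parts 182.44 are the best per m³.
Greedy by ratio would take cable drums + ceramic tiles + auto components: 19 m³ used, total 5935.
The 9 m³ tied up in cable drums is better spent on lab equipment — total rises to 6321 (25 m³).
Next best is cable drums + ceramic tiles + auto components at 5935 (19 m³) — short by 386.

6321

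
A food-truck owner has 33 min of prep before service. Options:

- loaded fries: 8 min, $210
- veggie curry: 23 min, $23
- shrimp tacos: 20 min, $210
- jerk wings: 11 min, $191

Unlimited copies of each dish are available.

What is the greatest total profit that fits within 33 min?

840

Taking 4×loaded fries: 32 min used, 840 in profit.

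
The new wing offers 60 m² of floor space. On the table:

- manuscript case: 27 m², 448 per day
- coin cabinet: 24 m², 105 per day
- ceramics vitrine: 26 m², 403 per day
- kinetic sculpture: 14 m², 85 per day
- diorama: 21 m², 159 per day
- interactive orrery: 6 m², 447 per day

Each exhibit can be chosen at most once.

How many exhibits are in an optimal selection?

The maximum expected visitors within 60 m² is 1298.
For example manuscript case + ceramics vitrine + interactive orrery achieves it, using 59 m².
All optima have 3 exhibits.

3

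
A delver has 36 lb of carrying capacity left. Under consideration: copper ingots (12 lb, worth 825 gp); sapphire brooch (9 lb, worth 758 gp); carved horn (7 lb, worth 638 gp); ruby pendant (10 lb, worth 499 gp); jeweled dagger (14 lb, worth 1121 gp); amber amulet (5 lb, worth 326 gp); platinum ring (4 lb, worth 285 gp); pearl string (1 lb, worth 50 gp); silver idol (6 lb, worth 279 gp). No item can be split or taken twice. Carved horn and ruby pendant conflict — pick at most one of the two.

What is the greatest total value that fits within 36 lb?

2893

Density check — carved horn 91.14, sapphire brooch 84.22, jeweled dagger 80.07 are the best per lb.
A density-first pass picks sapphire brooch + carved horn + jeweled dagger + platinum ring + pearl string — 2852 at 35 lb.
The 4 lb tied up in platinum ring is better spent on amber amulet — total rises to 2893 (36 lb).
Nothing else feasible within 36 lb beats 2893.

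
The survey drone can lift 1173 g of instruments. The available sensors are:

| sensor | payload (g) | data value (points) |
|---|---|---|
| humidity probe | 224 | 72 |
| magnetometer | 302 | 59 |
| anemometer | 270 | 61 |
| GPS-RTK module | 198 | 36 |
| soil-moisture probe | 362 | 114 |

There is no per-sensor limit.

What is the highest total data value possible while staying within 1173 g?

Filling by ratio: 5×humidity probe for 360, with 53 g left unused.
Replace 3×humidity probe with 2×soil-moisture probe: the trade gains 12 net, giving 372 at 1172 g.
Every other selection either busts 1173 g or fails to beat 372.

372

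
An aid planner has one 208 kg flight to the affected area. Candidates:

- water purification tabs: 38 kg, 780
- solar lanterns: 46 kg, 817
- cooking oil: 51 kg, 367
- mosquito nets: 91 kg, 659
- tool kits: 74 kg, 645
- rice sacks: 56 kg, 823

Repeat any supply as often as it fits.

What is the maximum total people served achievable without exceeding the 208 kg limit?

3974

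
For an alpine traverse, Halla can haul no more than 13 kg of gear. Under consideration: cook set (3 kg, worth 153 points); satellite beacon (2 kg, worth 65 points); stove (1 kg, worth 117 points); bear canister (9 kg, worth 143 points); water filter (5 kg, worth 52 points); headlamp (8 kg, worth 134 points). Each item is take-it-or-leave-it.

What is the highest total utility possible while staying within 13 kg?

413

Taking the top-ratio items first gives cook set + satellite beacon + stove + water filter for 387 (11 kg).
Dropping satellite beacon and water filter frees 7 kg; slotting in bear canister (9 kg) lifts the total to 413 at 13 kg.
Runner-up cook set + stove + headlamp tops out at 404.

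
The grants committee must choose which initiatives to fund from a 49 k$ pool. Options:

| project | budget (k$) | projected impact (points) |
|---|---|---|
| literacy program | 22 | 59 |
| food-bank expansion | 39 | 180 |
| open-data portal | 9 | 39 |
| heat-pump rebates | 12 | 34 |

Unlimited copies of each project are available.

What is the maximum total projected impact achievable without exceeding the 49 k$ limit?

219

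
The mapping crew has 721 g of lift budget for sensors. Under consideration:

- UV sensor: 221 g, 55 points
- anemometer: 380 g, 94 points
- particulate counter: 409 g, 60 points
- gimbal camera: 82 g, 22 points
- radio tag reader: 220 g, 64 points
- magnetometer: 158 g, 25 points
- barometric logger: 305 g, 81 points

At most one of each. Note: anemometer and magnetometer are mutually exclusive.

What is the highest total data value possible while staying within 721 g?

180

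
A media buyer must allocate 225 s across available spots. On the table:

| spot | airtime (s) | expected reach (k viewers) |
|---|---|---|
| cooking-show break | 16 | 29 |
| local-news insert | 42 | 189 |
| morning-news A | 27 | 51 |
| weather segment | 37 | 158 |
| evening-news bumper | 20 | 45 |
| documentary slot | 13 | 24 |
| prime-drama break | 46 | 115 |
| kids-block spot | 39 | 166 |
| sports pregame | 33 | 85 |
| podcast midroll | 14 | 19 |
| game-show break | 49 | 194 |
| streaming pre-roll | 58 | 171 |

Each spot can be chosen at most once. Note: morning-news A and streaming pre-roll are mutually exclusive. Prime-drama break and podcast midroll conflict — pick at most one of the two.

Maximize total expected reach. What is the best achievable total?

Ranking by ratio (expected reach/s): local-news insert 4.50, weather segment 4.27, kids-block spot 4.26, game-show break 3.96.
Local-news insert + weather segment + kids-block spot + game-show break + streaming pre-roll uses 225 of the 225 s and totals 878.

878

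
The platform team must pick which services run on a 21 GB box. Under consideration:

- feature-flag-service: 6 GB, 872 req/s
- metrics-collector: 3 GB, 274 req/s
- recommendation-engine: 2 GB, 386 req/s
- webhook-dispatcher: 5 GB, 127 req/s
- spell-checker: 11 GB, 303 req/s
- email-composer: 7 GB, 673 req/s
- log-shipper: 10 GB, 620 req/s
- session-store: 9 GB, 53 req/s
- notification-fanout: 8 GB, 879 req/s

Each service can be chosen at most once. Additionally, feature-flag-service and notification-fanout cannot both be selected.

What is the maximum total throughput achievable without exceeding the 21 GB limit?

Ranking by ratio (throughput/GB): recommendation-engine 193.00, feature-flag-service 145.33, notification-fanout 109.88, email-composer 96.14.
Taking metrics-collector + recommendation-engine + email-composer + notification-fanout: 20 GB used, 2212 in throughput.
The closest alternative, feature-flag-service + metrics-collector + recommendation-engine + email-composer, reaches only 2205.

2212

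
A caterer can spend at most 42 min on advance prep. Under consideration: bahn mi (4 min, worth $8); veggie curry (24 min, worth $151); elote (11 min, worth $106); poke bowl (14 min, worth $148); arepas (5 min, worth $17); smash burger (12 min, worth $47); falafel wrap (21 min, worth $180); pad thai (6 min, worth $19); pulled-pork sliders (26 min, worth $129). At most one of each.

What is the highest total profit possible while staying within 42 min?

347

By profit per min: poke bowl 10.57, elote 9.64, falafel wrap 8.57, veggie curry 6.29 lead.
A density-first pass picks elote + poke bowl + arepas + smash burger — 318 at 42 min.
But poke bowl + falafel wrap + pad thai fits in 41 min and reaches 347.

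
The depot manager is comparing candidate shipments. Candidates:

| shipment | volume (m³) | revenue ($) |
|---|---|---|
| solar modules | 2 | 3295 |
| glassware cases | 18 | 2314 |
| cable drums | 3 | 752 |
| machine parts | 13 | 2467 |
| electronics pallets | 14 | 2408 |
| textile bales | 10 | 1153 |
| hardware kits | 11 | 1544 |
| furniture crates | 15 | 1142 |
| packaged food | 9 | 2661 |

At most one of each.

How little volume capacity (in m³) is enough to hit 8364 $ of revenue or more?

24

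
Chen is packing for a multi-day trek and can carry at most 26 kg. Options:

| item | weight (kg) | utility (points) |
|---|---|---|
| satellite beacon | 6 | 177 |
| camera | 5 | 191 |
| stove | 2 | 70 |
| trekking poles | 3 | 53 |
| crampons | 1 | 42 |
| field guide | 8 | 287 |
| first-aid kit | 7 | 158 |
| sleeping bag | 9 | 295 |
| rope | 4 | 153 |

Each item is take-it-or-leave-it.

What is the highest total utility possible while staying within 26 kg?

Taking the top-ratio items first gives satellite beacon + camera + stove + crampons + field guide + rope for 920 (26 kg).
Replace satellite beacon and stove and crampons with sleeping bag: the trade gains 6 net, giving 926 at 26 kg.
Every other selection either busts 26 kg or fails to beat 926.

926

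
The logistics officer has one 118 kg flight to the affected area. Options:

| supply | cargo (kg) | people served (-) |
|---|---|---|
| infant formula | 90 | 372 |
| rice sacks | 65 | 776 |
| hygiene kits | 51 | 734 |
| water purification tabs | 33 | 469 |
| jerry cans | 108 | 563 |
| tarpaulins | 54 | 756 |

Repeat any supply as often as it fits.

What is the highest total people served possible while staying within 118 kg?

1672

Filling by ratio: 2×hygiene kits for 1468, with 16 kg left unused.
Replace hygiene kits with 2×water purification tabs: the trade gains 204 net, giving 1672 at 117 kg.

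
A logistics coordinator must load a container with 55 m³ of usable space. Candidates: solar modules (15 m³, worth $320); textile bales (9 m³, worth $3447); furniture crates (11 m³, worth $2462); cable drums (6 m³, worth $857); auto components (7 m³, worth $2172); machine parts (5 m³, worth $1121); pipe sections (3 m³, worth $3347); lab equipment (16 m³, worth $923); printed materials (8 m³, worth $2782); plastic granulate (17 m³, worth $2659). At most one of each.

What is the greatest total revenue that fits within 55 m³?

16869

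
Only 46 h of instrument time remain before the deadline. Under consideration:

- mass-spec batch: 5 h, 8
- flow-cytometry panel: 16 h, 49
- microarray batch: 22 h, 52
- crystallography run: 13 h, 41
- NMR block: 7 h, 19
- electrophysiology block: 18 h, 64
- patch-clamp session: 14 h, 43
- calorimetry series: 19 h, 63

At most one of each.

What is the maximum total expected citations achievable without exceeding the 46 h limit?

Greedy by ratio would take NMR block + electrophysiology block + calorimetry series: 44 h used, total 146.
The 26 h tied up in NMR block and calorimetry series is better spent on crystallography run + patch-clamp session — total rises to 148 (45 h).
Next best is crystallography run + patch-clamp session + calorimetry series at 147 (46 h) — short by 1.

148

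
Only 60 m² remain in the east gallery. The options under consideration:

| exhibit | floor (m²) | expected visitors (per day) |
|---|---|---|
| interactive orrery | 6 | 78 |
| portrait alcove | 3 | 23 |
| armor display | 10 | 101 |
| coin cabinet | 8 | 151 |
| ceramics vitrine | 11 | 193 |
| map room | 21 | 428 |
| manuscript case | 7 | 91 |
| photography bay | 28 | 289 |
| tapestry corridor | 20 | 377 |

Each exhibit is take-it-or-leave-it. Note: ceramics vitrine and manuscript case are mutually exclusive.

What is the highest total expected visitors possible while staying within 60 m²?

1149

Density check — map room 20.38, coin cabinet 18.88, tapestry corridor 18.85 are the best per m².
Coin cabinet + ceramics vitrine + map room + tapestry corridor uses 60 of the 60 m² and totals 1149.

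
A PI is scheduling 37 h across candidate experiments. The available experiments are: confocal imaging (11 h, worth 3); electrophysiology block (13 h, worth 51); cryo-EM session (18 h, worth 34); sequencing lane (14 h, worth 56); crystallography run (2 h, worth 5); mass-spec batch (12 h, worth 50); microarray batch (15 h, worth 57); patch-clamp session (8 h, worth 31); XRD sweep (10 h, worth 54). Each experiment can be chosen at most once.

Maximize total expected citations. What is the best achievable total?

161

By expected citations per h: XRD sweep 5.40, mass-spec batch 4.17, sequencing lane 4.00 lead.
Filling by ratio: sequencing lane + mass-spec batch + XRD sweep for 160, with 1 h left unused.
Dropping mass-spec batch frees 12 h; slotting in electrophysiology block (13 h) lifts the total to 161 at 37 h.
Mass-spec batch + microarray batch + XRD sweep (37 h) also reaches 161 — a tie, but nothing goes higher.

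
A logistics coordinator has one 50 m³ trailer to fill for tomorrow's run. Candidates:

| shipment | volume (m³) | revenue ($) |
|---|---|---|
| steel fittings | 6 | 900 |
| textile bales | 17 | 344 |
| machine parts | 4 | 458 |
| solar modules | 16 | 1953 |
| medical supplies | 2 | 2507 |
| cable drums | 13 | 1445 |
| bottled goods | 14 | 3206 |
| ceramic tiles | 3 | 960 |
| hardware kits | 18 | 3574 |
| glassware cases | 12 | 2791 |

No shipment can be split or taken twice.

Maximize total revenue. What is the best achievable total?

13038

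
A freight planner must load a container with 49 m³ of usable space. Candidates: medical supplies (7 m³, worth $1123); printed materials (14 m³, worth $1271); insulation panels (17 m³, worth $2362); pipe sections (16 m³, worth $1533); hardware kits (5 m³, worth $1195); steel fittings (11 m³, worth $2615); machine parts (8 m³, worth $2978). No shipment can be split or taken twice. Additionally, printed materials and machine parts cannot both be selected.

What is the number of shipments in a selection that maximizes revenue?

Optimal total is 10273.
medical supplies + insulation panels + hardware kits + steel fittings + machine parts hits 10273 at 48 m³.
Any selection reaching 10273 contains exactly 5 shipments.

5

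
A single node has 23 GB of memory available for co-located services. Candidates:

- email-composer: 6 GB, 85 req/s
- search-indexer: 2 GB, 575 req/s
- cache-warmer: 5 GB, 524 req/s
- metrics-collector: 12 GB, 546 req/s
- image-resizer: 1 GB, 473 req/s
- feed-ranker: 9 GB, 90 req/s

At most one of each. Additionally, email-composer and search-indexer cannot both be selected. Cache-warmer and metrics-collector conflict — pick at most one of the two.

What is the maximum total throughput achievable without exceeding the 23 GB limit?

1662

Taking search-indexer + cache-warmer + image-resizer + feed-ranker: 17 GB used, 1662 in throughput.
The closest alternative, search-indexer + metrics-collector + image-resizer, reaches only 1594.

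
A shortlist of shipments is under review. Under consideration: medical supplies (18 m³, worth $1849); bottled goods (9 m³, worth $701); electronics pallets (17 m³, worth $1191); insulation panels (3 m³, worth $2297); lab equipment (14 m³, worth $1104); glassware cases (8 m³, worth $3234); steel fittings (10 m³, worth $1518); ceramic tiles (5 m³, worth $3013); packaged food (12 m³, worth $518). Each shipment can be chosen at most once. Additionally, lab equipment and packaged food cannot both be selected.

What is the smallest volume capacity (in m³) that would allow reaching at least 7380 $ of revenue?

16

Need the lightest bundle worth ≥ 7380.
insulation panels + glassware cases + ceramic tiles: 8544 revenue at 16 m³.
Any bundle with less than 16 m³ falls short of 7380.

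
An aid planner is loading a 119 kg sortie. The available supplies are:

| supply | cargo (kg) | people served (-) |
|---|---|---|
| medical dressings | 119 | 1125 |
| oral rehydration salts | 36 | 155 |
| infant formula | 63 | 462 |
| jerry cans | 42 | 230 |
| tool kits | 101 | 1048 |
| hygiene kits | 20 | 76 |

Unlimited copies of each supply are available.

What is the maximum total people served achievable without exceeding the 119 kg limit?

1125

Greedy by ratio would take tool kits: 101 kg used, total 1048.
Dropping tool kits frees 101 kg; slotting in medical dressings (119 kg) lifts the total to 1125 at 119 kg.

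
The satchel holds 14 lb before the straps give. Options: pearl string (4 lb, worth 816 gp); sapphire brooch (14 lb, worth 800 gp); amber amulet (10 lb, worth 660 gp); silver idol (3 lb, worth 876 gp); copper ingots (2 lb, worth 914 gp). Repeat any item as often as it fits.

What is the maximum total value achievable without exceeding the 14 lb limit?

Taking 7×copper ingots: 14 lb used, 6398 in value.
Nothing else within 14 lb beats 6398.

6398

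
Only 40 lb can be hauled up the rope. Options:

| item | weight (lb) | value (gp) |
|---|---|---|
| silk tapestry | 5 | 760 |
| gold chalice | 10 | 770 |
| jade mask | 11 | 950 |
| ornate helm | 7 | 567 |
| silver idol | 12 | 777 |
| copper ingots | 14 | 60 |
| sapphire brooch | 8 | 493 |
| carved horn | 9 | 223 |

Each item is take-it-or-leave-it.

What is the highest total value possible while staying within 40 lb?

3257

A density-first pass picks silk tapestry + gold chalice + jade mask + ornate helm — 3047 at 33 lb.
Dropping ornate helm frees 7 lb; slotting in silver idol (12 lb) lifts the total to 3257 at 38 lb.
An exhaustive check of the 256 subsets confirms 3257.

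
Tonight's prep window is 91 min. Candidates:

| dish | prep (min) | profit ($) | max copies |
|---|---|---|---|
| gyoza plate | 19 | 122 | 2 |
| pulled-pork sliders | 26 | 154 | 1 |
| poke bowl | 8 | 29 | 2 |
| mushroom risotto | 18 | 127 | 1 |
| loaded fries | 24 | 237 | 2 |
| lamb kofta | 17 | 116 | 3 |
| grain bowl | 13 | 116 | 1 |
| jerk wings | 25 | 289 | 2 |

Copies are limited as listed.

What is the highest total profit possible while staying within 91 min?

931

Taking loaded fries + grain bowl + 2×jerk wings: 87 min used, 931 in profit.
Nothing else within 91 min beats 931.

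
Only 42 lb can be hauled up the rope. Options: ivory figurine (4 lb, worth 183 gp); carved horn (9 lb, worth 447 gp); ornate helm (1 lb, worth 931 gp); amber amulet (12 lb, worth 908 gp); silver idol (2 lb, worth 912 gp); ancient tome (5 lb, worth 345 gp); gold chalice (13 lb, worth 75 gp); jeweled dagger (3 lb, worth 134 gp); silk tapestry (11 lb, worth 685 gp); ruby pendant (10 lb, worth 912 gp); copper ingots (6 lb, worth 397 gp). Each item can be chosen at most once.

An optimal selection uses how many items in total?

6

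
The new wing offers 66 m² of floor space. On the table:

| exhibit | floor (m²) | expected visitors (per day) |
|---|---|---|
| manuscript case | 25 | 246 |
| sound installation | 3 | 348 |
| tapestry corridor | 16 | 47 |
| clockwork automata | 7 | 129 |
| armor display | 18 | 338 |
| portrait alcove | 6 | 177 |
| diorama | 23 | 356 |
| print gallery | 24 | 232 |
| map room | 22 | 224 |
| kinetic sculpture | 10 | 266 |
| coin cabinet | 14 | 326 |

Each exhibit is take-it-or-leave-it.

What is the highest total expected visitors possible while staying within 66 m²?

1602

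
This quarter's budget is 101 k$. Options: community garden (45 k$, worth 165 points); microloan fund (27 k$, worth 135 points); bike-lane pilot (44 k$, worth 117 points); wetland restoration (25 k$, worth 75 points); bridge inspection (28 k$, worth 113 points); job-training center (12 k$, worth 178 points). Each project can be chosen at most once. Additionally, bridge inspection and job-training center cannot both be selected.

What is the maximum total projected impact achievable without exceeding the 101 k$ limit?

478

Density check — job-training center 14.83, microloan fund 5.00, bridge inspection 4.04, community garden 3.67 are the best per k$.
Taking community garden + microloan fund + job-training center: 84 k$ used, 478 in projected impact.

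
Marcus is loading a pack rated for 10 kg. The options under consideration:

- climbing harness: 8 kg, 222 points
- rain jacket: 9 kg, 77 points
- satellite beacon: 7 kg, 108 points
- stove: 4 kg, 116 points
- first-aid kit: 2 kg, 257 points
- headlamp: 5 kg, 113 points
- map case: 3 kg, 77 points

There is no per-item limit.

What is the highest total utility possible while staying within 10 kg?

1285

5×first-aid kit uses 10 of the 10 kg and totals 1285.
Nothing else within 10 kg beats 1285.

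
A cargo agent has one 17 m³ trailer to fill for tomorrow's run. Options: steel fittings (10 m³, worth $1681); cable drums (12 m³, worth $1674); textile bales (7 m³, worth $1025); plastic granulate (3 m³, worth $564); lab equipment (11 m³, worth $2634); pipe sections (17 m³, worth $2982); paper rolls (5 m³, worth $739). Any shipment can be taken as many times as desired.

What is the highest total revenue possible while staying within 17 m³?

3762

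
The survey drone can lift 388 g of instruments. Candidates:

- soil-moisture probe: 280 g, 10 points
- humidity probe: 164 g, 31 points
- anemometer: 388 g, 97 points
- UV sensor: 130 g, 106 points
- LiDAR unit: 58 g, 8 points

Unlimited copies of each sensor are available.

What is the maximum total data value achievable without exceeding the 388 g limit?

Density check — UV sensor 0.82, anemometer 0.25, humidity probe 0.19 are the best per g.
Taking 2×UV sensor + 2×LiDAR unit: 376 g used, 228 in data value.
Every other selection either busts 388 g or fails to beat 228.

228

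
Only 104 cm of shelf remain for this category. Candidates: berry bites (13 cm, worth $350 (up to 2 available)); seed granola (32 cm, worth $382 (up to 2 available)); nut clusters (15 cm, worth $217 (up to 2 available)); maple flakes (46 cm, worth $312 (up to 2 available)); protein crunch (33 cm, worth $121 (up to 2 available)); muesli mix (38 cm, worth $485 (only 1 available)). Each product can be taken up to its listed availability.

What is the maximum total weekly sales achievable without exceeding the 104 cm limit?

Ranking by ratio (weekly sales/cm): berry bites 26.92, nut clusters 14.47, muesli mix 12.76.
Best packing: 2×berry bites + 2×nut clusters + muesli mix — 94 cm, 1619 total.
Every other selection either busts 104 cm or exceeds an availability limit or fails to beat 1619.

1619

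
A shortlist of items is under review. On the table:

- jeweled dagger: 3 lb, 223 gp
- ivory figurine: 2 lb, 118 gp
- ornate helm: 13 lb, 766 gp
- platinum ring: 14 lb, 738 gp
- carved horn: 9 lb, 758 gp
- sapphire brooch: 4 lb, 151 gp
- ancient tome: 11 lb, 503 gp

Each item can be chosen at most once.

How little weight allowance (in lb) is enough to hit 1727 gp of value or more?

25

Minimise lb subject to total value ≥ 1727.
jeweled dagger + ornate helm + carved horn reaches 1747 using 25 lb.
Below 25 lb the best achievable stays under 1727.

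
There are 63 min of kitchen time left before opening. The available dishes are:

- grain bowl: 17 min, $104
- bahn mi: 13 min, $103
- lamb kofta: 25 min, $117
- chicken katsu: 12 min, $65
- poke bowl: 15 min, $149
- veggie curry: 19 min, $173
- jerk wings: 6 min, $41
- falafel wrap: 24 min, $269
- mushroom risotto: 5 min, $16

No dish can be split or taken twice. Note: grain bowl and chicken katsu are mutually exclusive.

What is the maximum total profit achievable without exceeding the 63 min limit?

Poke bowl + veggie curry + falafel wrap + mushroom risotto uses 63 of the 63 min and totals 607.
No other feasible combination exceeds 607.

607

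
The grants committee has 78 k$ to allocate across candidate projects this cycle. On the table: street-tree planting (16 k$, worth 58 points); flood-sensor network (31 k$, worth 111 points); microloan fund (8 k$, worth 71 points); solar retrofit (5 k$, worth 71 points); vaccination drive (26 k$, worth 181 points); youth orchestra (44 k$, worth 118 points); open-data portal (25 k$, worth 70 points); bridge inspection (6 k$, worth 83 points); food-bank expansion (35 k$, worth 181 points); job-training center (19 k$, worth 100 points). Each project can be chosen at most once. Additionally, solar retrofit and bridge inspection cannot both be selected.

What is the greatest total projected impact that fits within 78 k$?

Taking microloan fund + vaccination drive + bridge inspection + food-bank expansion: 75 k$ used, 516 in projected impact.
Next best is microloan fund + solar retrofit + vaccination drive + food-bank expansion at 504 (74 k$) — short by 12.

516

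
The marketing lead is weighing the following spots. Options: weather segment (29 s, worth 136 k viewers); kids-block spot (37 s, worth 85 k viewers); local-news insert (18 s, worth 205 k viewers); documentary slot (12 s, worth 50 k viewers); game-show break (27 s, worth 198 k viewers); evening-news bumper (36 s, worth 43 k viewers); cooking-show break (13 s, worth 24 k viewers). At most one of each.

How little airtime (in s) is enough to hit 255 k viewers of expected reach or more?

30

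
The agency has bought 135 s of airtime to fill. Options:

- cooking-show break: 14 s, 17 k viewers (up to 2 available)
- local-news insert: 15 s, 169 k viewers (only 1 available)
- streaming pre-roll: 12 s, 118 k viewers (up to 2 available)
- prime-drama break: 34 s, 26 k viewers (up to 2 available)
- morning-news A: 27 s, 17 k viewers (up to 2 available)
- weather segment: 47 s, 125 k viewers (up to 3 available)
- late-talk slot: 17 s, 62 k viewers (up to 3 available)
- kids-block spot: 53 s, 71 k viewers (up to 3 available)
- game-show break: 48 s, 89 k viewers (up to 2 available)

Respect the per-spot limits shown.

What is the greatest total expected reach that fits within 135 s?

By expected reach per s: local-news insert 11.27, streaming pre-roll 9.83, late-talk slot 3.65 lead.
The ratio heuristic lands on 2×cooking-show break + local-news insert + 2×streaming pre-roll + 3×late-talk slot (625) but leaves 17 s idle.
Dropping cooking-show break and late-talk slot frees 31 s; slotting in weather segment (47 s) lifts the total to 671 at 134 s.
Every other selection either busts 135 s or exceeds an availability limit or fails to beat 671.

671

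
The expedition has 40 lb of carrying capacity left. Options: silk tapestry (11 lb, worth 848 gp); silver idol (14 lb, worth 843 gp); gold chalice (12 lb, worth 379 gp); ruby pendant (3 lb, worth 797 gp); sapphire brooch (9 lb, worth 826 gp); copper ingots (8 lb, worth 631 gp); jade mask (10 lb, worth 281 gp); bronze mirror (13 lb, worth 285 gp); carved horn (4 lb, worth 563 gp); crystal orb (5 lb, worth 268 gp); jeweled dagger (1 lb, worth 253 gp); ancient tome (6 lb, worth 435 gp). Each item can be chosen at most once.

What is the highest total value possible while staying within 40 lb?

3990

The ratio heuristic lands on silk tapestry + ruby pendant + sapphire brooch + copper ingots + carved horn + jeweled dagger (3918) but leaves 4 lb idle.
Dropping copper ingots frees 8 lb; slotting in crystal orb + ancient tome (11 lb) lifts the total to 3990 at 39 lb.
Next best is silk tapestry + ruby pendant + sapphire brooch + copper ingots + carved horn + crystal orb at 3933 (40 lb) — short by 57.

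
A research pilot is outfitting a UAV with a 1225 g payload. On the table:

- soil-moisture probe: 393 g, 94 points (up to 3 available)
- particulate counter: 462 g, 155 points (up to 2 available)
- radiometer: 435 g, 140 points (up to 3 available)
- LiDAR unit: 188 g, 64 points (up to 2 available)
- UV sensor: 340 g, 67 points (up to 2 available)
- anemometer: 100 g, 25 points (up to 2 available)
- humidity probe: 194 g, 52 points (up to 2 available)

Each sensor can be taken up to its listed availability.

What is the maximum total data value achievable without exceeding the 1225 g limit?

399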